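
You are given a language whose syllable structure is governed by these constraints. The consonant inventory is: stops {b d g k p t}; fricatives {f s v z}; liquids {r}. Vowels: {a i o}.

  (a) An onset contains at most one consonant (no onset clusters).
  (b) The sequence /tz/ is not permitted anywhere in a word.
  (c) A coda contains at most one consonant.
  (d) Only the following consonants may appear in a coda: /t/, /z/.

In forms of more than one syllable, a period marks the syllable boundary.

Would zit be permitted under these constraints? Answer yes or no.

yes

zit — σ1 onset /z/, coda /t/ ok → permitted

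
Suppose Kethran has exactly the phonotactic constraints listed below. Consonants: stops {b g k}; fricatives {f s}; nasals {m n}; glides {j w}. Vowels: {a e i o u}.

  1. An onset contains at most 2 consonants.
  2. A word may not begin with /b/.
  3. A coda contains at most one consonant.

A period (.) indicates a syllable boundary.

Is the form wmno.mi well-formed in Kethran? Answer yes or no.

no

wmno.mi — violates constraint 1: syllable 1 onset /wmn/ has 3 consonants (> 2) → ill-formed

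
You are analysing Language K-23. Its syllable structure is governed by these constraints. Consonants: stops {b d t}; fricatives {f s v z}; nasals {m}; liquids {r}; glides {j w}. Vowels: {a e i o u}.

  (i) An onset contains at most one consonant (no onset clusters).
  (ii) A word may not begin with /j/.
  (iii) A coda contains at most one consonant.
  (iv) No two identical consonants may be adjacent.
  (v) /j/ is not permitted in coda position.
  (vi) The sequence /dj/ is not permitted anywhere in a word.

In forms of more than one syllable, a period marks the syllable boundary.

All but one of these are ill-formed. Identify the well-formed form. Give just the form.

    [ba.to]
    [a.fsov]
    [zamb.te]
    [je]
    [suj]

[ba.to] — σ1 onset /b/, coda /∅/ ok; σ2 onset /t/, coda /∅/ ok → well-formed
[a.fsov] — violates constraint (i): syllable 2 onset /fs/ has 2 consonants (> 1) → ill-formed
[zamb.te] — violates constraint (iii): syllable 1 coda /mb/ has 2 consonants (> 1) → ill-formed
[je] — violates constraint (ii): word begins with /j/ → ill-formed
[suj] — violates constraint (v): syllable 1 coda contains /j/ → ill-formed

[ba.to]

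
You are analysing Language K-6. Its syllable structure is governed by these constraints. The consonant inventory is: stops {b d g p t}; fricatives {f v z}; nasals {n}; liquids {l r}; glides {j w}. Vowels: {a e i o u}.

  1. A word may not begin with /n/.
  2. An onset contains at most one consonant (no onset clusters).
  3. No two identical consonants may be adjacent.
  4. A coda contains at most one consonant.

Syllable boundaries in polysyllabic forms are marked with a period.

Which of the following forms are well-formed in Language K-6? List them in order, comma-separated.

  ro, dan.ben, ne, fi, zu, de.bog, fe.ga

ro — σ1 onset /r/, coda /∅/ ok → well-formed
dan.ben — σ1 onset /d/, coda /n/ ok; σ2 onset /b/, coda /n/ ok → well-formed
ne — violates constraint 1: word begins with /n/ → ill-formed
fi — σ1 onset /f/, coda /∅/ ok → well-formed
zu — σ1 onset /z/, coda /∅/ ok → well-formed
de.bog — σ1 onset /d/, coda /∅/ ok; σ2 onset /b/, coda /g/ ok → well-formed
fe.ga — σ1 onset /f/, coda /∅/ ok; σ2 onset /g/, coda /∅/ ok → well-formed

ro, dan.ben, fi, zu, de.bog, fe.ga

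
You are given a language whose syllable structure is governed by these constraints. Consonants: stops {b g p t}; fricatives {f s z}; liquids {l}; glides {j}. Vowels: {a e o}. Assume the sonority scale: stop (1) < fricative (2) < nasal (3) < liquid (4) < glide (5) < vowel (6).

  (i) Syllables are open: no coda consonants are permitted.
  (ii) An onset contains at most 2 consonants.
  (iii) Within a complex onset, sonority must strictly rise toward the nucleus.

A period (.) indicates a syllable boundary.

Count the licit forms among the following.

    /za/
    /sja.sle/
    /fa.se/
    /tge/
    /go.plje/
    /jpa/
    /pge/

3

/za/ — σ1 onset /z/, coda /∅/ ok → licit
/sja.sle/ — σ1 onset /sj/ (2→5 rises), coda /∅/ ok; σ2 onset /sl/ (2→4 rises), coda /∅/ ok → licit
/fa.se/ — σ1 onset /f/, coda /∅/ ok; σ2 onset /s/, coda /∅/ ok → licit
/tge/ — violates constraint (iii): syllable 1 onset /tg/: /t/ (stop, 1) → /g/ (stop, 1) does not rise → illicit
/go.plje/ — violates constraint (ii): syllable 2 onset /plj/ has 3 consonants (> 2) → illicit
/jpa/ — violates constraint (iii): syllable 1 onset /jp/: /j/ (glide, 5) → /p/ (stop, 1) does not rise → illicit
/pge/ — violates constraint (iii): syllable 1 onset /pg/: /p/ (stop, 1) → /g/ (stop, 1) does not rise → illicit
Licit: /za/, /sja.sle/, /fa.se/ → 3.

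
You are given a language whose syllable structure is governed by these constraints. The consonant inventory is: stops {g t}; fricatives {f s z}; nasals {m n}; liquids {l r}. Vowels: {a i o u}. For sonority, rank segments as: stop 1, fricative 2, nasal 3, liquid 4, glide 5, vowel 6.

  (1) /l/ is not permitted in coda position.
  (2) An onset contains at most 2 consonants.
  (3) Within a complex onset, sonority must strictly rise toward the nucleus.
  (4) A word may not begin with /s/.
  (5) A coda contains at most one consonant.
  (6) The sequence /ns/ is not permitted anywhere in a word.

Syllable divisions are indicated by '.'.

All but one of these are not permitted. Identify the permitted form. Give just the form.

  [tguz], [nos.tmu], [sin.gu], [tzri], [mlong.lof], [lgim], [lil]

[nos.tmu]

[tguz] — violates constraint 3: syllable 1 onset /tg/: /t/ (stop, 1) → /g/ (stop, 1) does not rise → not permitted
[nos.tmu] — σ1 onset /n/, coda /s/ ok; σ2 onset /tm/ (1→3 rises), coda /∅/ ok → permitted
[sin.gu] — violates constraint 4: word begins with /s/ → not permitted
[tzri] — violates constraint 2: syllable 1 onset /tzr/ has 3 consonants (> 2) → not permitted
[mlong.lof] — violates constraint 5: syllable 1 coda /ng/ has 2 consonants (> 1) → not permitted
[lgim] — violates constraint 3: syllable 1 onset /lg/: /l/ (liquid, 4) → /g/ (stop, 1) does not rise → not permitted
[lil] — violates constraint 1: syllable 1 coda contains /l/ → not permitted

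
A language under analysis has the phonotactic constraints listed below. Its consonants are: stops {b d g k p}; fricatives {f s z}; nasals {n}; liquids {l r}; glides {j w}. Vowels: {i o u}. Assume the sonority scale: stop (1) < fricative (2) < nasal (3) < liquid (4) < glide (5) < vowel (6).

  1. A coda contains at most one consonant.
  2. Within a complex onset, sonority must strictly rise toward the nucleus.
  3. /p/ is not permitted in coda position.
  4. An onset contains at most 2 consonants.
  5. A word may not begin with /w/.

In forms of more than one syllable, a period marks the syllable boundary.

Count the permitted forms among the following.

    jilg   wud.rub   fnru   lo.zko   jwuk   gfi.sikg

jilg — violates constraint 1: syllable 1 coda /lg/ has 2 consonants (> 1) → not permitted
wud.rub — violates constraint 5: word begins with /w/ → not permitted
fnru — violates constraint 4: syllable 1 onset /fnr/ has 3 consonants (> 2) → not permitted
lo.zko — violates constraint 2: syllable 2 onset /zk/: /z/ (fricative, 2) → /k/ (stop, 1) does not rise → not permitted
jwuk — violates constraint 2: syllable 1 onset /jw/: /j/ (glide, 5) → /w/ (glide, 5) does not rise → not permitted
gfi.sikg — violates constraint 1: syllable 2 coda /kg/ has 2 consonants (> 1) → not permitted
No form is permitted → 0.

0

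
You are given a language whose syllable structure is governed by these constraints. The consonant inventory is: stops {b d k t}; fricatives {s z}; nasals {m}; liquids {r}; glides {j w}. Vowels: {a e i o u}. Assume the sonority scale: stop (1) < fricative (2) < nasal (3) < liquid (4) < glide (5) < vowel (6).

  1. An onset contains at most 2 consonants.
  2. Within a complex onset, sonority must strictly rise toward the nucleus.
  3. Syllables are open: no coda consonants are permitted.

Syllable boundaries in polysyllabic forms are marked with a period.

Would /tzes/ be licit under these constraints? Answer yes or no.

/tzes/ — violates constraint 3: syllable 1 coda /s/ has 1 consonant (> 0) → illicit

no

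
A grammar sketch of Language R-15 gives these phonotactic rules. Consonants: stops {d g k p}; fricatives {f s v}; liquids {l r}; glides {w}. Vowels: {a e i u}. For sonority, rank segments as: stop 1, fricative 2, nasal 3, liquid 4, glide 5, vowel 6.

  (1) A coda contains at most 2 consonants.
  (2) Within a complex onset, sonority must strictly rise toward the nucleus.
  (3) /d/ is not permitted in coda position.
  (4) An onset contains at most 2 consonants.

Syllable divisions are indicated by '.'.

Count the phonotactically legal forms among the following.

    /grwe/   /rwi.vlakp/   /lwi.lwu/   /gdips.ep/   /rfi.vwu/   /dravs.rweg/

/grwe/ — violates constraint 4: syllable 1 onset /grw/ has 3 consonants (> 2) → phonotactically illegal
/rwi.vlakp/ — σ1 onset /rw/ (4→5 rises), coda /∅/ ok; σ2 onset /vl/ (2→4 rises), coda /kp/ (2C) ok → phonotactically legal
/lwi.lwu/ — σ1 onset /lw/ (4→5 rises), coda /∅/ ok; σ2 onset /lw/ (4→5 rises), coda /∅/ ok → phonotactically legal
/gdips.ep/ — violates constraint 2: syllable 1 onset /gd/: /g/ (stop, 1) → /d/ (stop, 1) does not rise → phonotactically illegal
/rfi.vwu/ — violates constraint 2: syllable 1 onset /rf/: /r/ (liquid, 4) → /f/ (fricative, 2) does not rise → phonotactically illegal
/dravs.rweg/ — σ1 onset /dr/ (1→4 rises), coda /vs/ (2C) ok; σ2 onset /rw/ (4→5 rises), coda /g/ ok → phonotactically legal
Phonotactically legal: /rwi.vlakp/, /lwi.lwu/, /dravs.rweg/ → 3.

3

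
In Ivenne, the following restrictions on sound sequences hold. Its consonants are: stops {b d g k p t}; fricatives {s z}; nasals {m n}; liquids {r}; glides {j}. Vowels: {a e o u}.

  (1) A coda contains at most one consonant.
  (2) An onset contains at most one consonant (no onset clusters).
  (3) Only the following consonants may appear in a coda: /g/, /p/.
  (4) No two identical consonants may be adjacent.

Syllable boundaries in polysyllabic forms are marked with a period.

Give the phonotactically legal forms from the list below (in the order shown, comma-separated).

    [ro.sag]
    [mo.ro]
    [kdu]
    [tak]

[ro.sag] — σ1 onset /r/, coda /∅/ ok; σ2 onset /s/, coda /g/ ok → phonotactically legal
[mo.ro] — σ1 onset /m/, coda /∅/ ok; σ2 onset /r/, coda /∅/ ok → phonotactically legal
[kdu] — violates constraint 2: syllable 1 onset /kd/ has 2 consonants (> 1) → phonotactically illegal
[tak] — violates constraint 3: syllable 1 coda contains /k/, which is not a licensed coda consonant → phonotactically illegal

[ro.sag], [mo.ro]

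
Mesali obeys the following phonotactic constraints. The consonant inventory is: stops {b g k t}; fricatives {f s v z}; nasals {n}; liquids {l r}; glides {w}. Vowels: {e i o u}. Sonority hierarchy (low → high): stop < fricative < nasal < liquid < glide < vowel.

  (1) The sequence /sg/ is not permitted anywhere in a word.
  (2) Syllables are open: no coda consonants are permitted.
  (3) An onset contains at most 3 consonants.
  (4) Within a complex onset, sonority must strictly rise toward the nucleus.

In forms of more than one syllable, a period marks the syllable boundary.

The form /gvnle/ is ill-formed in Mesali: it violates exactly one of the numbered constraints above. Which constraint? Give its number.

3

/gvnle/: syllable 1 onset /gvnl/ has 4 consonants (> 3).
This is a violation of constraint 3: "An onset contains at most 3 consonants."
The remaining constraints (1, 2, 4) are satisfied.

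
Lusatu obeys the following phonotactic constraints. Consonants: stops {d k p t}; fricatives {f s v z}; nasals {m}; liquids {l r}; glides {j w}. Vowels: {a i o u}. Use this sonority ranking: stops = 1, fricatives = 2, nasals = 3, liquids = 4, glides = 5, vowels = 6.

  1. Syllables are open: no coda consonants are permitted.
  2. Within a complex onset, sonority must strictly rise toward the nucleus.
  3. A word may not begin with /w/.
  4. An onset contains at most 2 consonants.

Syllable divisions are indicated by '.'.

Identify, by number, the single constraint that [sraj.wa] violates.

[sraj.wa]: syllable 1 coda /j/ has 1 consonant (> 0).
This is a violation of constraint 1: "Syllables are open: no coda consonants are permitted."
The remaining constraints (2, 3, 4) are satisfied.

1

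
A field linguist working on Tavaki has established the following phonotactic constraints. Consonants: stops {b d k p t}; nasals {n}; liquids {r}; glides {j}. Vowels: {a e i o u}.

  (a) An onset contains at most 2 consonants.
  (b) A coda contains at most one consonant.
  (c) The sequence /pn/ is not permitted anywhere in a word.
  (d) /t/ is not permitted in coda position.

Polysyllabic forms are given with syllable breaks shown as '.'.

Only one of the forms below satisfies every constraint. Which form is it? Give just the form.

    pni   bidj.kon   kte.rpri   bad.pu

bad.pu

pni — violates constraint (c): contains banned sequence /pn/ → phonotactically illegal
bidj.kon — violates constraint (b): syllable 1 coda /dj/ has 2 consonants (> 1) → phonotactically illegal
kte.rpri — violates constraint (a): syllable 2 onset /rpr/ has 3 consonants (> 2) → phonotactically illegal
bad.pu — σ1 onset /b/, coda /d/ ok; σ2 onset /p/, coda /∅/ ok → phonotactically legal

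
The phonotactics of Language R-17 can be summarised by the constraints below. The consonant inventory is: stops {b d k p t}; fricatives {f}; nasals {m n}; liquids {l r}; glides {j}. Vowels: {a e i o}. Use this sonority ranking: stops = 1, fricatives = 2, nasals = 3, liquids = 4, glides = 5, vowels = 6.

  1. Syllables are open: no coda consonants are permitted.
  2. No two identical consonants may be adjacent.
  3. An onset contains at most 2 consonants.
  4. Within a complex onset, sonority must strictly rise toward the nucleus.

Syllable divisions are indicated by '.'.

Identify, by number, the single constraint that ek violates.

1

ek: syllable 1 coda /k/ has 1 consonant (> 0).
This is a violation of constraint 1: "Syllables are open: no coda consonants are permitted."
The remaining constraints (2, 3, 4) are satisfied.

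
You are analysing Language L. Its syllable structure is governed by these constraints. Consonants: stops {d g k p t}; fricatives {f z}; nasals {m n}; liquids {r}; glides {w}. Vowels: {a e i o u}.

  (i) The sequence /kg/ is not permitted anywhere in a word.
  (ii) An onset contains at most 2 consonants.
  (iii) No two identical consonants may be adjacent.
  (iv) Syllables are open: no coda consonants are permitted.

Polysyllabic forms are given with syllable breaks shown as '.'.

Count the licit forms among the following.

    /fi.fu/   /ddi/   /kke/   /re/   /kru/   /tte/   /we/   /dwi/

/fi.fu/ — σ1 onset /f/, coda /∅/ ok; σ2 onset /f/, coda /∅/ ok → licit
/ddi/ — violates constraint (iii): adjacent identical consonants /dd/ → illicit
/kke/ — violates constraint (iii): adjacent identical consonants /kk/ → illicit
/re/ — σ1 onset /r/, coda /∅/ ok → licit
/kru/ — σ1 onset /kr/ (2C), coda /∅/ ok → licit
/tte/ — violates constraint (iii): adjacent identical consonants /tt/ → illicit
/we/ — σ1 onset /w/, coda /∅/ ok → licit
/dwi/ — σ1 onset /dw/ (2C), coda /∅/ ok → licit
Licit: /fi.fu/, /re/, /kru/, /we/, /dwi/ → 5.

5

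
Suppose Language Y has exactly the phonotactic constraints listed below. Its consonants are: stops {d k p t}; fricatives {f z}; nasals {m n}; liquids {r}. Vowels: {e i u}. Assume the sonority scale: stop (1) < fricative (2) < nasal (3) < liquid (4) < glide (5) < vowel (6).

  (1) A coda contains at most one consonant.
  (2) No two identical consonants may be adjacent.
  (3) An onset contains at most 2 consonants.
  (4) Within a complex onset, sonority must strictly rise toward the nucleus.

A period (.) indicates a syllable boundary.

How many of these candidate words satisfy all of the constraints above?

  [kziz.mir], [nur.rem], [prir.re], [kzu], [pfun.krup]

3

[kziz.mir] — σ1 onset /kz/ (1→2 rises), coda /z/ ok; σ2 onset /m/, coda /r/ ok → licit
[nur.rem] — violates constraint 2: adjacent identical consonants /rr/ → illicit
[prir.re] — violates constraint 2: adjacent identical consonants /rr/ → illicit
[kzu] — σ1 onset /kz/ (1→2 rises), coda /∅/ ok → licit
[pfun.krup] — σ1 onset /pf/ (1→2 rises), coda /n/ ok; σ2 onset /kr/ (1→4 rises), coda /p/ ok → licit
Licit: [kziz.mir], [kzu], [pfun.krup] → 3.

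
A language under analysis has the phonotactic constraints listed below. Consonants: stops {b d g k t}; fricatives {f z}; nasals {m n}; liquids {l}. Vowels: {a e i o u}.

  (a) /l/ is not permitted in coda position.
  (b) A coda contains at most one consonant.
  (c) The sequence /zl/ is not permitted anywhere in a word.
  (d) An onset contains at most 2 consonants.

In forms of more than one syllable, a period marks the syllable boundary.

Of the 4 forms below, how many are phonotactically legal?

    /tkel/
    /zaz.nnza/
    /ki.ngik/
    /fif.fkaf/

/tkel/ — violates constraint (a): syllable 1 coda contains /l/ → phonotactically illegal
/zaz.nnza/ — violates constraint (d): syllable 2 onset /nnz/ has 3 consonants (> 2) → phonotactically illegal
/ki.ngik/ — σ1 onset /k/, coda /∅/ ok; σ2 onset /ng/ (2C), coda /k/ ok → phonotactically legal
/fif.fkaf/ — σ1 onset /f/, coda /f/ ok; σ2 onset /fk/ (2C), coda /f/ ok → phonotactically legal
Phonotactically legal: /ki.ngik/, /fif.fkaf/ → 2.

2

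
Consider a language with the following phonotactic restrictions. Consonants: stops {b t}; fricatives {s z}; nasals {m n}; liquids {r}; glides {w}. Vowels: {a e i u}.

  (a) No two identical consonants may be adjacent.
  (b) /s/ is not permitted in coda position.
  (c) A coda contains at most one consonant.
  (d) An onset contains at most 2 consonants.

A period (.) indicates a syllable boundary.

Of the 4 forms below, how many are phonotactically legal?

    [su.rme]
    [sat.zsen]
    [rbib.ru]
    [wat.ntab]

[su.rme] — σ1 onset /s/, coda /∅/ ok; σ2 onset /rm/ (2C), coda /∅/ ok → phonotactically legal
[sat.zsen] — σ1 onset /s/, coda /t/ ok; σ2 onset /zs/ (2C), coda /n/ ok → phonotactically legal
[rbib.ru] — σ1 onset /rb/ (2C), coda /b/ ok; σ2 onset /r/, coda /∅/ ok → phonotactically legal
[wat.ntab] — σ1 onset /w/, coda /t/ ok; σ2 onset /nt/ (2C), coda /b/ ok → phonotactically legal
Phonotactically legal: [su.rme], [sat.zsen], [rbib.ru], [wat.ntab] → 4.

4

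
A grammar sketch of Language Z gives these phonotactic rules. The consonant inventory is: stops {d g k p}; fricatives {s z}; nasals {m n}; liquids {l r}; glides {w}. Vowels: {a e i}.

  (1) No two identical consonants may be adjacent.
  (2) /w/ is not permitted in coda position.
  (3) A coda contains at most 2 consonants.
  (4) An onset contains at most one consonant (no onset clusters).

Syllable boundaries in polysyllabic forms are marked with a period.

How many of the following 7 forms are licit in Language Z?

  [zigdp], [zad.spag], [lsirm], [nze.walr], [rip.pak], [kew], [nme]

[zigdp] — violates constraint 3: syllable 1 coda /gdp/ has 3 consonants (> 2) → illicit
[zad.spag] — violates constraint 4: syllable 2 onset /sp/ has 2 consonants (> 1) → illicit
[lsirm] — violates constraint 4: syllable 1 onset /ls/ has 2 consonants (> 1) → illicit
[nze.walr] — violates constraint 4: syllable 1 onset /nz/ has 2 consonants (> 1) → illicit
[rip.pak] — violates constraint 1: adjacent identical consonants /pp/ → illicit
[kew] — violates constraint 2: syllable 1 coda contains /w/ → illicit
[nme] — violates constraint 4: syllable 1 onset /nm/ has 2 consonants (> 1) → illicit
No form is licit → 0.

0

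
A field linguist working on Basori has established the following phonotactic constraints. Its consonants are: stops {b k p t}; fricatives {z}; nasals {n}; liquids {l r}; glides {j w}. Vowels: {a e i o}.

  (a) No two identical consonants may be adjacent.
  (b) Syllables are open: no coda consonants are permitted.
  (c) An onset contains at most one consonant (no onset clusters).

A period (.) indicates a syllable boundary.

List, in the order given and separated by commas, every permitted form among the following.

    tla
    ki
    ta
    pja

ki, ta

tla — violates constraint (c): syllable 1 onset /tl/ has 2 consonants (> 1) → not permitted
ki — σ1 onset /k/, coda /∅/ ok → permitted
ta — σ1 onset /t/, coda /∅/ ok → permitted
pja — violates constraint (c): syllable 1 onset /pj/ has 2 consonants (> 1) → not permitted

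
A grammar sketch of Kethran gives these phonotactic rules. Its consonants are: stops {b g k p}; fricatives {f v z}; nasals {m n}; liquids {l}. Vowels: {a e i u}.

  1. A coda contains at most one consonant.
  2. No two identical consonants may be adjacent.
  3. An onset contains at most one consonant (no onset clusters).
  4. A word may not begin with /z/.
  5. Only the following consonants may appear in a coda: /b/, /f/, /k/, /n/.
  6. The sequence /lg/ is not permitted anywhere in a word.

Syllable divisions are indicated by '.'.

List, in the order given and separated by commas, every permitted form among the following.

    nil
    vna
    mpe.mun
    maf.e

maf.e

nil — violates constraint 5: syllable 1 coda contains /l/, which is not a licensed coda consonant → not permitted
vna — violates constraint 3: syllable 1 onset /vn/ has 2 consonants (> 1) → not permitted
mpe.mun — violates constraint 3: syllable 1 onset /mp/ has 2 consonants (> 1) → not permitted
maf.e — σ1 onset /m/, coda /f/ ok; σ2 onset /∅/, coda /∅/ ok → permitted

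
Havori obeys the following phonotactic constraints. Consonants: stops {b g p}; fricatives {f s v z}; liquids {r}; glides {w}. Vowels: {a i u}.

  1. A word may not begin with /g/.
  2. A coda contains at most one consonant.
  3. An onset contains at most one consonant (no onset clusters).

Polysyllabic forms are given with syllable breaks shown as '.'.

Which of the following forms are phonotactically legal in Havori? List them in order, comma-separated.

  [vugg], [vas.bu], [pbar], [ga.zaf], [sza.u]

[vas.bu]

[vugg] — violates constraint 2: syllable 1 coda /gg/ has 2 consonants (> 1) → phonotactically illegal
[vas.bu] — σ1 onset /v/, coda /s/ ok; σ2 onset /b/, coda /∅/ ok → phonotactically legal
[pbar] — violates constraint 3: syllable 1 onset /pb/ has 2 consonants (> 1) → phonotactically illegal
[ga.zaf] — violates constraint 1: word begins with /g/ → phonotactically illegal
[sza.u] — violates constraint 3: syllable 1 onset /sz/ has 2 consonants (> 1) → phonotactically illegal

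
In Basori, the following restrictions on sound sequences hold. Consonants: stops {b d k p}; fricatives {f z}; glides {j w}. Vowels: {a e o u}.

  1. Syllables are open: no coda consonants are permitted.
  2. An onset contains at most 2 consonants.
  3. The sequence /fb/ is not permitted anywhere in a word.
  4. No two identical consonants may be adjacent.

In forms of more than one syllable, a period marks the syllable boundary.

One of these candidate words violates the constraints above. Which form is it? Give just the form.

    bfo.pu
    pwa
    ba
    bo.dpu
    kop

bfo.pu — σ1 onset /bf/ (2C), coda /∅/ ok; σ2 onset /p/, coda /∅/ ok → permitted
pwa — σ1 onset /pw/ (2C), coda /∅/ ok → permitted
ba — σ1 onset /b/, coda /∅/ ok → permitted
bo.dpu — σ1 onset /b/, coda /∅/ ok; σ2 onset /dp/ (2C), coda /∅/ ok → permitted
kop — violates constraint 1: syllable 1 coda /p/ has 1 consonant (> 0) → not permitted

kop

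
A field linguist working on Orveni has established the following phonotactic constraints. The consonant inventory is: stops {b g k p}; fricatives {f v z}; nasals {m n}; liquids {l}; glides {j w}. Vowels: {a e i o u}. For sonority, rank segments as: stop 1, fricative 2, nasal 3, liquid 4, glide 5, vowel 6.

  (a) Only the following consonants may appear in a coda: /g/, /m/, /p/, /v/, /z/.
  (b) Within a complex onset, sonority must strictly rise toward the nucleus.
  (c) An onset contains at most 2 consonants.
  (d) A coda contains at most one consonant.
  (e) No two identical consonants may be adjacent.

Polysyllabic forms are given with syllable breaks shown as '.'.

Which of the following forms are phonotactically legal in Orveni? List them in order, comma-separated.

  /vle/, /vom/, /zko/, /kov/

/vle/ — σ1 onset /vl/ (2→4 rises), coda /∅/ ok → phonotactically legal
/vom/ — σ1 onset /v/, coda /m/ ok → phonotactically legal
/zko/ — violates constraint (b): syllable 1 onset /zk/: /z/ (fricative, 2) → /k/ (stop, 1) does not rise → phonotactically illegal
/kov/ — σ1 onset /k/, coda /v/ ok → phonotactically legal

/vle/, /vom/, /kov/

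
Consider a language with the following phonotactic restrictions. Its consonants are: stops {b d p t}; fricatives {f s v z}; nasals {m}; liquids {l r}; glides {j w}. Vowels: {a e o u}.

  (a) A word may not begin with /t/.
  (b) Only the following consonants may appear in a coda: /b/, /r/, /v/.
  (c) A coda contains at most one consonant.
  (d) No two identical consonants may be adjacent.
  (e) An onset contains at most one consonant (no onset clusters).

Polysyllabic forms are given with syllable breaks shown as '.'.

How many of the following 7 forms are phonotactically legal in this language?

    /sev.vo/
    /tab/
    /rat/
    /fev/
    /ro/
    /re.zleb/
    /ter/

2

/sev.vo/ — violates constraint (d): adjacent identical consonants /vv/ → phonotactically illegal
/tab/ — violates constraint (a): word begins with /t/ → phonotactically illegal
/rat/ — violates constraint (b): syllable 1 coda contains /t/, which is not a licensed coda consonant → phonotactically illegal
/fev/ — σ1 onset /f/, coda /v/ ok → phonotactically legal
/ro/ — σ1 onset /r/, coda /∅/ ok → phonotactically legal
/re.zleb/ — violates constraint (e): syllable 2 onset /zl/ has 2 consonants (> 1) → phonotactically illegal
/ter/ — violates constraint (a): word begins with /t/ → phonotactically illegal
Phonotactically legal: /fev/, /ro/ → 2.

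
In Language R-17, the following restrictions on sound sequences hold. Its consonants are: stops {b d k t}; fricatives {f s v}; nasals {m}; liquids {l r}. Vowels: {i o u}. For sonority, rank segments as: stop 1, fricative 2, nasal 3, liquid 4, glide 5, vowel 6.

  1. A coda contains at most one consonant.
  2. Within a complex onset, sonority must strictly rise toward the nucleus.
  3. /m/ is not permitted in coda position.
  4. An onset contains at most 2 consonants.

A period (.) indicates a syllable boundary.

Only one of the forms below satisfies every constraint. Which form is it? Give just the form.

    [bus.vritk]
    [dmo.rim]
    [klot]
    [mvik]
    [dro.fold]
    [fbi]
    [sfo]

[klot]

[bus.vritk] — violates constraint 1: syllable 2 coda /tk/ has 2 consonants (> 1) → phonotactically illegal
[dmo.rim] — violates constraint 3: syllable 2 coda contains /m/ → phonotactically illegal
[klot] — σ1 onset /kl/ (1→4 rises), coda /t/ ok → phonotactically legal
[mvik] — violates constraint 2: syllable 1 onset /mv/: /m/ (nasal, 3) → /v/ (fricative, 2) does not rise → phonotactically illegal
[dro.fold] — violates constraint 1: syllable 2 coda /ld/ has 2 consonants (> 1) → phonotactically illegal
[fbi] — violates constraint 2: syllable 1 onset /fb/: /f/ (fricative, 2) → /b/ (stop, 1) does not rise → phonotactically illegal
[sfo] — violates constraint 2: syllable 1 onset /sf/: /s/ (fricative, 2) → /f/ (fricative, 2) does not rise → phonotactically illegal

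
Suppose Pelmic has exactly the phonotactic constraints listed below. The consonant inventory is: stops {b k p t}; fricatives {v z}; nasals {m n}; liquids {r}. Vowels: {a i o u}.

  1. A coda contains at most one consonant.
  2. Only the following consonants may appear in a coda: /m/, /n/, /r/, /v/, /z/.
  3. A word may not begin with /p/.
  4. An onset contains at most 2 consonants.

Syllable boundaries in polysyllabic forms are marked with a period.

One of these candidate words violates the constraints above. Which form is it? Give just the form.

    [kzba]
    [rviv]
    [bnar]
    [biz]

[kzba] — violates constraint 4: syllable 1 onset /kzb/ has 3 consonants (> 2) → ill-formed
[rviv] — σ1 onset /rv/ (2C), coda /v/ ok → well-formed
[bnar] — σ1 onset /bn/ (2C), coda /r/ ok → well-formed
[biz] — σ1 onset /b/, coda /z/ ok → well-formed

[kzba]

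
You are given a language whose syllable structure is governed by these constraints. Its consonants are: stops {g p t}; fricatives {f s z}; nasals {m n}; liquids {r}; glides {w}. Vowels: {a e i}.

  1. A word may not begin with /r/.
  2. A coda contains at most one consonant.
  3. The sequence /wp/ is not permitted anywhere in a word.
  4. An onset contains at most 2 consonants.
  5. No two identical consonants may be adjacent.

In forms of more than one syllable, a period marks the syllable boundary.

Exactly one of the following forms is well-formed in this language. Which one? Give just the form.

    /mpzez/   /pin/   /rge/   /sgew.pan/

/mpzez/ — violates constraint 4: syllable 1 onset /mpz/ has 3 consonants (> 2) → ill-formed
/pin/ — σ1 onset /p/, coda /n/ ok → well-formed
/rge/ — violates constraint 1: word begins with /r/ → ill-formed
/sgew.pan/ — violates constraint 3: contains banned sequence /wp/ → ill-formed

/pin/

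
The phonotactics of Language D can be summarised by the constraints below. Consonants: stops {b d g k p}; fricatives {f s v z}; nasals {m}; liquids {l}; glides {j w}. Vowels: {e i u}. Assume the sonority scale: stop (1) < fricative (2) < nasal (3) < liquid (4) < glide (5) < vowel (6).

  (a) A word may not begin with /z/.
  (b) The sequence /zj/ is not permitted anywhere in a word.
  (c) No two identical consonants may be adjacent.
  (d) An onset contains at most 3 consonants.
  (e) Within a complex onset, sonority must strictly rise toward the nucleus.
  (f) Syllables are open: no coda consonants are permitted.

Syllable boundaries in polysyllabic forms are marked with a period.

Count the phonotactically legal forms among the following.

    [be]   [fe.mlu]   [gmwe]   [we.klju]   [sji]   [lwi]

6

[be] — σ1 onset /b/, coda /∅/ ok → phonotactically legal
[fe.mlu] — σ1 onset /f/, coda /∅/ ok; σ2 onset /ml/ (3→4 rises), coda /∅/ ok → phonotactically legal
[gmwe] — σ1 onset /gmw/ (1→3→5 rises), coda /∅/ ok → phonotactically legal
[we.klju] — σ1 onset /w/, coda /∅/ ok; σ2 onset /klj/ (1→4→5 rises), coda /∅/ ok → phonotactically legal
[sji] — σ1 onset /sj/ (2→5 rises), coda /∅/ ok → phonotactically legal
[lwi] — σ1 onset /lw/ (4→5 rises), coda /∅/ ok → phonotactically legal
Phonotactically legal: [be], [fe.mlu], [gmwe], [we.klju], [sji], [lwi] → 6.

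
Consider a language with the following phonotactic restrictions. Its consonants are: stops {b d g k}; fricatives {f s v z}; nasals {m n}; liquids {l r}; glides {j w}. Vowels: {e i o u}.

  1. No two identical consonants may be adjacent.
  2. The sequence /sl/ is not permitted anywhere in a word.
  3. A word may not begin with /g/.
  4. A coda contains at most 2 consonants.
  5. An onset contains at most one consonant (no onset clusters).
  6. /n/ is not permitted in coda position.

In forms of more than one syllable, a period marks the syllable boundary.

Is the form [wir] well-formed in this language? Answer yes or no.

[wir] — σ1 onset /w/, coda /r/ ok → well-formed

yes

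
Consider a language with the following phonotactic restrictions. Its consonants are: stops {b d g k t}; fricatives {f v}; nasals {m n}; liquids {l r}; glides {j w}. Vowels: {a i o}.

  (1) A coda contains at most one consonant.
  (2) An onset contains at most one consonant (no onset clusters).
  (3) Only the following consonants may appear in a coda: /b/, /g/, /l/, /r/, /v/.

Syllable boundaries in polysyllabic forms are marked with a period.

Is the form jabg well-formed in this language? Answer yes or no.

jabg — violates constraint 1: syllable 1 coda /bg/ has 2 consonants (> 1) → ill-formed

no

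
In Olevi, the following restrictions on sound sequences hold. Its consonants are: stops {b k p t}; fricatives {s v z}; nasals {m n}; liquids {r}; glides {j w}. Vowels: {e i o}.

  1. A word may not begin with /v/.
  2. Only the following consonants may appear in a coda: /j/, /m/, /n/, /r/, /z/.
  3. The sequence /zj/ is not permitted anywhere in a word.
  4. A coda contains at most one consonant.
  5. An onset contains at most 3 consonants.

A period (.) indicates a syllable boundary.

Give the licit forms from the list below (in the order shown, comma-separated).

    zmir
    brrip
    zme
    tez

zmir, zme, tez

zmir — σ1 onset /zm/ (2C), coda /r/ ok → licit
brrip — violates constraint 2: syllable 1 coda contains /p/, which is not a licensed coda consonant → illicit
zme — σ1 onset /zm/ (2C), coda /∅/ ok → licit
tez — σ1 onset /t/, coda /z/ ok → licit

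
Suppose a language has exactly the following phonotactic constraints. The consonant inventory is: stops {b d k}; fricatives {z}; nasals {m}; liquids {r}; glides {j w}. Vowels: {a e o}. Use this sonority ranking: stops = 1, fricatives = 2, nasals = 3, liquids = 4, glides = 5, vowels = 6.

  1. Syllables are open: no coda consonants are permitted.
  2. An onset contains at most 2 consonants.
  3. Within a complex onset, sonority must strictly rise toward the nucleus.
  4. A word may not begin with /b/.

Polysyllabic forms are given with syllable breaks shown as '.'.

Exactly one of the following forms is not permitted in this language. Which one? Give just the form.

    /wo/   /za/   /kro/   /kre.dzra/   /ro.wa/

/wo/ — σ1 onset /w/, coda /∅/ ok → permitted
/za/ — σ1 onset /z/, coda /∅/ ok → permitted
/kro/ — σ1 onset /kr/ (1→4 rises), coda /∅/ ok → permitted
/kre.dzra/ — violates constraint 2: syllable 2 onset /dzr/ has 3 consonants (> 2) → not permitted
/ro.wa/ — σ1 onset /r/, coda /∅/ ok; σ2 onset /w/, coda /∅/ ok → permitted

/kre.dzra/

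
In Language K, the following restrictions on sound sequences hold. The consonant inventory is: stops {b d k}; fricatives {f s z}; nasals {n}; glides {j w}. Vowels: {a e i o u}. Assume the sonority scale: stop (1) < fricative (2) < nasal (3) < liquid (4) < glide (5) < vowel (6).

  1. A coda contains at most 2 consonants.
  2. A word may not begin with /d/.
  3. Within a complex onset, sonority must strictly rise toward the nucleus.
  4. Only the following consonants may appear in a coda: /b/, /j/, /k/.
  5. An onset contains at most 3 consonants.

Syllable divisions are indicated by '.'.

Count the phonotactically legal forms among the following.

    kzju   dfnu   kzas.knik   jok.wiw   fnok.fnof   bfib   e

3

kzju — σ1 onset /kzj/ (1→2→5 rises), coda /∅/ ok → phonotactically legal
dfnu — violates constraint 2: word begins with /d/ → phonotactically illegal
kzas.knik — violates constraint 4: syllable 1 coda contains /s/, which is not a licensed coda consonant → phonotactically illegal
jok.wiw — violates constraint 4: syllable 2 coda contains /w/, which is not a licensed coda consonant → phonotactically illegal
fnok.fnof — violates constraint 4: syllable 2 coda contains /f/, which is not a licensed coda consonant → phonotactically illegal
bfib — σ1 onset /bf/ (1→2 rises), coda /b/ ok → phonotactically legal
e — σ1 onset /∅/, coda /∅/ ok → phonotactically legal
Phonotactically legal: kzju, bfib, e → 3.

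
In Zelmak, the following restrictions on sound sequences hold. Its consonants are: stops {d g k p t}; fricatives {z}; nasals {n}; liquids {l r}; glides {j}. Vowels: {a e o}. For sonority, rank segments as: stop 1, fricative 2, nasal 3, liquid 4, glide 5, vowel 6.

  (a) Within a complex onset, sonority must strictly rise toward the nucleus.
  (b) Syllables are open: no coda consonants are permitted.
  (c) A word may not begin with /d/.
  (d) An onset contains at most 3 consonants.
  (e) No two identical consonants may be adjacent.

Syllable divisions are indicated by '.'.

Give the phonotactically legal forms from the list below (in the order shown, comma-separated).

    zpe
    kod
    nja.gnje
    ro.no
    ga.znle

zpe — violates constraint (a): syllable 1 onset /zp/: /z/ (fricative, 2) → /p/ (stop, 1) does not rise → phonotactically illegal
kod — violates constraint (b): syllable 1 coda /d/ has 1 consonant (> 0) → phonotactically illegal
nja.gnje — σ1 onset /nj/ (3→5 rises), coda /∅/ ok; σ2 onset /gnj/ (1→3→5 rises), coda /∅/ ok → phonotactically legal
ro.no — σ1 onset /r/, coda /∅/ ok; σ2 onset /n/, coda /∅/ ok → phonotactically legal
ga.znle — σ1 onset /g/, coda /∅/ ok; σ2 onset /znl/ (2→3→4 rises), coda /∅/ ok → phonotactically legal

nja.gnje, ro.no, ga.znle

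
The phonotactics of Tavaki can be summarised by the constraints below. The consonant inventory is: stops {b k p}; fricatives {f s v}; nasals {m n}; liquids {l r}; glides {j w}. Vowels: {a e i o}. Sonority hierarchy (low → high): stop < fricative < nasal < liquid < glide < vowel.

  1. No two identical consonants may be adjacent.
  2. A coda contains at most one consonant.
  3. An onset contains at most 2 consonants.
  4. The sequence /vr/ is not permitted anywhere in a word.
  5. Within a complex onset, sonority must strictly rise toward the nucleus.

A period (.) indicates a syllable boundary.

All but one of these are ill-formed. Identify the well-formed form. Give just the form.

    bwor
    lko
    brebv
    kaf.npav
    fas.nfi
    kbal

bwor — σ1 onset /bw/ (1→5 rises), coda /r/ ok → well-formed
lko — violates constraint 5: syllable 1 onset /lk/: /l/ (liquid, 4) → /k/ (stop, 1) does not rise → ill-formed
brebv — violates constraint 2: syllable 1 coda /bv/ has 2 consonants (> 1) → ill-formed
kaf.npav — violates constraint 5: syllable 2 onset /np/: /n/ (nasal, 3) → /p/ (stop, 1) does not rise → ill-formed
fas.nfi — violates constraint 5: syllable 2 onset /nf/: /n/ (nasal, 3) → /f/ (fricative, 2) does not rise → ill-formed
kbal — violates constraint 5: syllable 1 onset /kb/: /k/ (stop, 1) → /b/ (stop, 1) does not rise → ill-formed

bwor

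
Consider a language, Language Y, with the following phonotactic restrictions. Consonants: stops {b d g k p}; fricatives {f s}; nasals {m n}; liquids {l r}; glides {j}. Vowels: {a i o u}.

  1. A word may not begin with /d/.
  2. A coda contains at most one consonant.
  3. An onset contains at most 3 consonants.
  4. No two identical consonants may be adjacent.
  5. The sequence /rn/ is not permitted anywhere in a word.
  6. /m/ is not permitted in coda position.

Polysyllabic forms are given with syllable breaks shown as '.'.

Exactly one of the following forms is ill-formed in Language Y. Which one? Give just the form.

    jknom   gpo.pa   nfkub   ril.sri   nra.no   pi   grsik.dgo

jknom

jknom — violates constraint 6: syllable 1 coda contains /m/ → ill-formed
gpo.pa — σ1 onset /gp/ (2C), coda /∅/ ok; σ2 onset /p/, coda /∅/ ok → well-formed
nfkub — σ1 onset /nfk/ (3C), coda /b/ ok → well-formed
ril.sri — σ1 onset /r/, coda /l/ ok; σ2 onset /sr/ (2C), coda /∅/ ok → well-formed
nra.no — σ1 onset /nr/ (2C), coda /∅/ ok; σ2 onset /n/, coda /∅/ ok → well-formed
pi — σ1 onset /p/, coda /∅/ ok → well-formed
grsik.dgo — σ1 onset /grs/ (3C), coda /k/ ok; σ2 onset /dg/ (2C), coda /∅/ ok → well-formed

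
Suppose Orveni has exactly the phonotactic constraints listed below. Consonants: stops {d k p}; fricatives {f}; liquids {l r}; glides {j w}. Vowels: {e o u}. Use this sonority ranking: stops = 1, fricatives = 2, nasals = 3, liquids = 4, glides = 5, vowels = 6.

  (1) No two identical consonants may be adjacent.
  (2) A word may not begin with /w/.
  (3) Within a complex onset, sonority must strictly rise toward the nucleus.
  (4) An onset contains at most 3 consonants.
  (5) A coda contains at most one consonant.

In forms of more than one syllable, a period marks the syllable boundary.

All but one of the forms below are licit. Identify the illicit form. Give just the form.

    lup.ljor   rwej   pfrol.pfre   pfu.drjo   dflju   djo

dflju

lup.ljor — σ1 onset /l/, coda /p/ ok; σ2 onset /lj/ (4→5 rises), coda /r/ ok → licit
rwej — σ1 onset /rw/ (4→5 rises), coda /j/ ok → licit
pfrol.pfre — σ1 onset /pfr/ (1→2→4 rises), coda /l/ ok; σ2 onset /pfr/ (1→2→4 rises), coda /∅/ ok → licit
pfu.drjo — σ1 onset /pf/ (1→2 rises), coda /∅/ ok; σ2 onset /drj/ (1→4→5 rises), coda /∅/ ok → licit
dflju — violates constraint 4: syllable 1 onset /dflj/ has 4 consonants (> 3) → illicit
djo — σ1 onset /dj/ (1→5 rises), coda /∅/ ok → licit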